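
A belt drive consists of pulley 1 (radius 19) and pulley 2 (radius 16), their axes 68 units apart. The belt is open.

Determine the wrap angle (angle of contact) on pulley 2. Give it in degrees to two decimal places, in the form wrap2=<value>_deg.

wrap2=174.94_deg

open belt: β = asin((r2−r1)/C) = asin(-3/68) = -2.5286°
wrap1 = π − 2β = 185.0572°
wrap2 = π + 2β = 174.9428°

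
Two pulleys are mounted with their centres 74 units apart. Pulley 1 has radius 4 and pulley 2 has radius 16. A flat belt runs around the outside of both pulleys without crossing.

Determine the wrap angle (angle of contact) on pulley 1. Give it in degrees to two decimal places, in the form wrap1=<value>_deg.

wrap1=161.34_deg

open belt: β = asin((r2−r1)/C) = asin(12/74) = 9.3324°
wrap1 = π − 2β = 161.3352°
wrap2 = π + 2β = 198.6648°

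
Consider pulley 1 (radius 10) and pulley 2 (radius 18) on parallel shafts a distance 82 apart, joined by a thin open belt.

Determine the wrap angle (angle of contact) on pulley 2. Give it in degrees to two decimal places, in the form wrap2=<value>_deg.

open belt: β = asin((r2−r1)/C) = asin(8/82) = 5.5987°
wrap1 = π − 2β = 168.8025°
wrap2 = π + 2β = 191.1975°

wrap2=191.20_deg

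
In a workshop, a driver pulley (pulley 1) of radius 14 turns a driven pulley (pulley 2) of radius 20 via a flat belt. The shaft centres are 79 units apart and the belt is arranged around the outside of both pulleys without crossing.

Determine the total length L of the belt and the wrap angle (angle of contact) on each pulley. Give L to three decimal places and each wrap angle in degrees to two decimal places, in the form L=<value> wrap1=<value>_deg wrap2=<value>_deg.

L=265.270 wrap1=171.29_deg wrap2=188.71_deg

open belt: β = asin((r2−r1)/C) = asin(6/79) = 4.3558°
wrap1 = π − 2β = 171.2885°
wrap2 = π + 2β = 188.7115°
tangent length = C·cosβ = 78.7718
L = r1·wrap1 + r2·wrap2 + 2·C·cosβ = 14·2.9895 + 20·3.2936 + 2·78.7718 = 265.2701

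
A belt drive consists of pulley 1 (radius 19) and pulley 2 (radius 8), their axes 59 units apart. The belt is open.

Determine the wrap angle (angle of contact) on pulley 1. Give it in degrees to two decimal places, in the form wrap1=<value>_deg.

wrap1=201.49_deg

open belt: β = asin((r2−r1)/C) = asin(-11/59) = -10.7451°
wrap1 = π − 2β = 201.4903°
wrap2 = π + 2β = 158.5097°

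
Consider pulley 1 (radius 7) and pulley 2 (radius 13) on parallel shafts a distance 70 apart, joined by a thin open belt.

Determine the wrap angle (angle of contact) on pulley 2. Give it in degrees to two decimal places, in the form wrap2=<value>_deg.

wrap2=189.83_deg

open belt: β = asin((r2−r1)/C) = asin(6/70) = 4.9171°
wrap1 = π − 2β = 170.1658°
wrap2 = π + 2β = 189.8342°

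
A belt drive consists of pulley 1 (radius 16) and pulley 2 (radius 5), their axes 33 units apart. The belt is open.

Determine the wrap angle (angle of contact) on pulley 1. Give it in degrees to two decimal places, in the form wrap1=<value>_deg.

wrap1=218.94_deg

open belt: β = asin((r2−r1)/C) = asin(-11/33) = -19.4712°
wrap1 = π − 2β = 218.9424°
wrap2 = π + 2β = 141.0576°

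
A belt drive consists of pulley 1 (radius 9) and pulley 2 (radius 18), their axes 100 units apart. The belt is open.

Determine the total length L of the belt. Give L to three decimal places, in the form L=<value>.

L=285.634

open belt: β = asin((r2−r1)/C) = asin(9/100) = 5.1636°
wrap1 = π − 2β = 169.6728°
wrap2 = π + 2β = 190.3272°
tangent length = C·cosβ = 99.5942
L = r1·wrap1 + r2·wrap2 + 2·C·cosβ = 9·2.9613 + 18·3.3218 + 2·99.5942 = 285.6335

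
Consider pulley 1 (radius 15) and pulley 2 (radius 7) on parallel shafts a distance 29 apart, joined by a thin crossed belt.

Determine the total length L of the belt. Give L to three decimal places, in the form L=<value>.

L=144.796

crossed belt: β = asin((r1+r2)/C) = asin(22/29) = 49.3428°
wrap1 = wrap2 = π + 2β = 278.6855°
tangent length = C·cosβ = 18.8944
L = (r1+r2)·wrap + 2·C·cosβ = 22·4.8640 + 2·18.8944 = 144.7964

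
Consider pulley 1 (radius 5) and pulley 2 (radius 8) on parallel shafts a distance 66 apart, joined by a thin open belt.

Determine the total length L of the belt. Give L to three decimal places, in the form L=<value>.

open belt: β = asin((r2−r1)/C) = asin(3/66) = 2.6053°
wrap1 = π − 2β = 174.7895°
wrap2 = π + 2β = 185.2105°
tangent length = C·cosβ = 65.9318
L = r1·wrap1 + r2·wrap2 + 2·C·cosβ = 5·3.0507 + 8·3.2325 + 2·65.9318 = 172.9771

L=172.977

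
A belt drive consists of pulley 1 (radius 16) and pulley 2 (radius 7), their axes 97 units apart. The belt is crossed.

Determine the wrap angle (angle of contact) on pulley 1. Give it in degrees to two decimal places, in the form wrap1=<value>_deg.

wrap1=207.43_deg

crossed belt: β = asin((r1+r2)/C) = asin(23/97) = 13.7162°
wrap1 = wrap2 = π + 2β = 207.4325°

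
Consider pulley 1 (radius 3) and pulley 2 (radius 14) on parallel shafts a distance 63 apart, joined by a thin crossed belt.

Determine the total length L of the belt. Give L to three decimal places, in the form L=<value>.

crossed belt: β = asin((r1+r2)/C) = asin(17/63) = 15.6548°
wrap1 = wrap2 = π + 2β = 211.3096°
tangent length = C·cosβ = 60.6630
L = (r1+r2)·wrap + 2·C·cosβ = 17·3.6880 + 2·60.6630 = 184.0228

L=184.023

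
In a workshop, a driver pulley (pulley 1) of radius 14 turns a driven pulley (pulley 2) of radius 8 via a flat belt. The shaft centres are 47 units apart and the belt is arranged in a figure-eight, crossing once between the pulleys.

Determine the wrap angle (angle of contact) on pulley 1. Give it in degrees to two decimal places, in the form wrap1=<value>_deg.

wrap1=235.82_deg

crossed belt: β = asin((r1+r2)/C) = asin(22/47) = 27.9101°
wrap1 = wrap2 = π + 2β = 235.8201°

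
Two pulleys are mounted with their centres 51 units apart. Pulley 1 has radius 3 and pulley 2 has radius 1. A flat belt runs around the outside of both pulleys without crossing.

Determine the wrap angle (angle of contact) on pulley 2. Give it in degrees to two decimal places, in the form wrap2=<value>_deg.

open belt: β = asin((r2−r1)/C) = asin(-2/51) = -2.2475°
wrap1 = π − 2β = 184.4949°
wrap2 = π + 2β = 175.5051°

wrap2=175.51_deg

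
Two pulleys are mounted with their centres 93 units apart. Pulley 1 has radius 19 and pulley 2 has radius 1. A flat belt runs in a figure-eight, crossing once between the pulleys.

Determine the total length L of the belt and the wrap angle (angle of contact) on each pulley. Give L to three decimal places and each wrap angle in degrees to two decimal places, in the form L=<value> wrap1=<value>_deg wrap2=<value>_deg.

L=253.150 wrap1=204.84_deg wrap2=204.84_deg

crossed belt: β = asin((r1+r2)/C) = asin(20/93) = 12.4187°
wrap1 = wrap2 = π + 2β = 204.8374°
tangent length = C·cosβ = 90.8240
L = (r1+r2)·wrap + 2·C·cosβ = 20·3.5751 + 2·90.8240 = 253.1497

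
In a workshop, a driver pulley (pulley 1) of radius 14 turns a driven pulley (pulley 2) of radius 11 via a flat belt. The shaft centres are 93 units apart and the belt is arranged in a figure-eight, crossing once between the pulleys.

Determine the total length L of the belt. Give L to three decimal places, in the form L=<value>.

L=271.302

crossed belt: β = asin((r1+r2)/C) = asin(25/93) = 15.5939°
wrap1 = wrap2 = π + 2β = 211.1878°
tangent length = C·cosβ = 89.5768
L = (r1+r2)·wrap + 2·C·cosβ = 25·3.6859 + 2·89.5768 = 271.3016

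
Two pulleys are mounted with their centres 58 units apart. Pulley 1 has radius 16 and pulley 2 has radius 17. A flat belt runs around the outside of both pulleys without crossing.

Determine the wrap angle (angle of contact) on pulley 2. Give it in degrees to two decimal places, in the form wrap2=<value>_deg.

open belt: β = asin((r2−r1)/C) = asin(1/58) = 0.9879°
wrap1 = π − 2β = 178.0242°
wrap2 = π + 2β = 181.9758°

wrap2=181.98_deg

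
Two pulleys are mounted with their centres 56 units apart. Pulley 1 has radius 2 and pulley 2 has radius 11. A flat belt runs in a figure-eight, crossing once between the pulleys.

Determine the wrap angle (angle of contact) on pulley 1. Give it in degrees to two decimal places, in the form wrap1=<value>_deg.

crossed belt: β = asin((r1+r2)/C) = asin(13/56) = 13.4233°
wrap1 = wrap2 = π + 2β = 206.8465°

wrap1=206.85_deg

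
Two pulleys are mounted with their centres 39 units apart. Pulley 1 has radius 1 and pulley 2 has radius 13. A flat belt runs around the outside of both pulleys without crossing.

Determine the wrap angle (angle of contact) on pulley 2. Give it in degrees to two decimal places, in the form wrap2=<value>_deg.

wrap2=215.84_deg

open belt: β = asin((r2−r1)/C) = asin(12/39) = 17.9202°
wrap1 = π − 2β = 144.1596°
wrap2 = π + 2β = 215.8404°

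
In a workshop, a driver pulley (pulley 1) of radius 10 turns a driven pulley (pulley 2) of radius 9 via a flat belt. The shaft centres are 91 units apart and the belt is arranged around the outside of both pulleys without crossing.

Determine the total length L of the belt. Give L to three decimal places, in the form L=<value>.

open belt: β = asin((r2−r1)/C) = asin(-1/91) = -0.6296°
wrap1 = π − 2β = 181.2593°
wrap2 = π + 2β = 178.7407°
tangent length = C·cosβ = 90.9945
L = r1·wrap1 + r2·wrap2 + 2·C·cosβ = 10·3.1636 + 9·3.1196 + 2·90.9945 = 241.7012

L=241.701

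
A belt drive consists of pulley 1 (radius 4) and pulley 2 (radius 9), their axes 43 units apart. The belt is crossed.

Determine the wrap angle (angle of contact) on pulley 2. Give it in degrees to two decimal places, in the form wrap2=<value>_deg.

wrap2=215.19_deg

crossed belt: β = asin((r1+r2)/C) = asin(13/43) = 17.5973°
wrap1 = wrap2 = π + 2β = 215.1947°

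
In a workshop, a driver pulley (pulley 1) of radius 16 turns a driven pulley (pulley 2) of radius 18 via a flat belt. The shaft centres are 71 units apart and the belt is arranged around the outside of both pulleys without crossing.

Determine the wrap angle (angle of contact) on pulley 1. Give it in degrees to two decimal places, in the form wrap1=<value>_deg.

open belt: β = asin((r2−r1)/C) = asin(2/71) = 1.6142°
wrap1 = π − 2β = 176.7716°
wrap2 = π + 2β = 183.2284°

wrap1=176.77_deg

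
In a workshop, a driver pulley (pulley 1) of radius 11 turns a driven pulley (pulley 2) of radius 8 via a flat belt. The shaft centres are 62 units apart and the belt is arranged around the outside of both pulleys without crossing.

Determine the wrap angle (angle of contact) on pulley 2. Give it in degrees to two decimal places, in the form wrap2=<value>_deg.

wrap2=174.45_deg

open belt: β = asin((r2−r1)/C) = asin(-3/62) = -2.7735°
wrap1 = π − 2β = 185.5469°
wrap2 = π + 2β = 174.4531°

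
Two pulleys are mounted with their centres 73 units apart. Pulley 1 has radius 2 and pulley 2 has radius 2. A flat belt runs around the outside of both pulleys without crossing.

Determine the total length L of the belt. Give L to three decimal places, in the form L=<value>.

L=158.566

open belt: β = asin((r2−r1)/C) = asin(0/73) = 0.0000°
wrap1 = π − 2β = 180.0000°
wrap2 = π + 2β = 180.0000°
tangent length = C·cosβ = 73.0000
L = r1·wrap1 + r2·wrap2 + 2·C·cosβ = 2·3.1416 + 2·3.1416 + 2·73.0000 = 158.5664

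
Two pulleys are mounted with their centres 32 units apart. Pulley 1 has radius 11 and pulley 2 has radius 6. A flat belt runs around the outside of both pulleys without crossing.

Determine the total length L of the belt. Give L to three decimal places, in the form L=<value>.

L=118.190

open belt: β = asin((r2−r1)/C) = asin(-5/32) = -8.9893°
wrap1 = π − 2β = 197.9786°
wrap2 = π + 2β = 162.0214°
tangent length = C·cosβ = 31.6070
L = r1·wrap1 + r2·wrap2 + 2·C·cosβ = 11·3.4554 + 6·2.8278 + 2·31.6070 = 118.1899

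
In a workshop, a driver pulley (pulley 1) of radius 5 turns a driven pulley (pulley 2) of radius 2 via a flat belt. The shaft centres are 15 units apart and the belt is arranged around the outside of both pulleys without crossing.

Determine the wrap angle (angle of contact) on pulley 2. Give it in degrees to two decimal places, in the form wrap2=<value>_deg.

open belt: β = asin((r2−r1)/C) = asin(-3/15) = -11.5370°
wrap1 = π − 2β = 203.0739°
wrap2 = π + 2β = 156.9261°

wrap2=156.93_deg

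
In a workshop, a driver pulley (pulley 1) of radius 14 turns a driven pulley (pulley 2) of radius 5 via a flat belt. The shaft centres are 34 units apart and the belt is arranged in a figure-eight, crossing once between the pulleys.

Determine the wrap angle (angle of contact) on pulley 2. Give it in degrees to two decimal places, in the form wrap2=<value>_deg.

crossed belt: β = asin((r1+r2)/C) = asin(19/34) = 33.9745°
wrap1 = wrap2 = π + 2β = 247.9490°

wrap2=247.95_deg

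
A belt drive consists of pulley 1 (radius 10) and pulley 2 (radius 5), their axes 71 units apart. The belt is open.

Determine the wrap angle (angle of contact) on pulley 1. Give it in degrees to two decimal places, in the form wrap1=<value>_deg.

open belt: β = asin((r2−r1)/C) = asin(-5/71) = -4.0383°
wrap1 = π − 2β = 188.0765°
wrap2 = π + 2β = 171.9235°

wrap1=188.08_deg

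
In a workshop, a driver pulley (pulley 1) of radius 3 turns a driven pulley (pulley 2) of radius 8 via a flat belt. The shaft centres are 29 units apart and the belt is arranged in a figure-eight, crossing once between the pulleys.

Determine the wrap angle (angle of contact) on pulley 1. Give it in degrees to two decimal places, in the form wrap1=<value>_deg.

crossed belt: β = asin((r1+r2)/C) = asin(11/29) = 22.2910°
wrap1 = wrap2 = π + 2β = 224.5819°

wrap1=224.58_deg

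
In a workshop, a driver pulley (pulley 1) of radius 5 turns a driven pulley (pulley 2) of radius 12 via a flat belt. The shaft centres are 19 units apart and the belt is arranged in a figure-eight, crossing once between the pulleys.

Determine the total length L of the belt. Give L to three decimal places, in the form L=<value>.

crossed belt: β = asin((r1+r2)/C) = asin(17/19) = 63.4746°
wrap1 = wrap2 = π + 2β = 306.9493°
tangent length = C·cosβ = 8.4853
L = (r1+r2)·wrap + 2·C·cosβ = 17·5.3573 + 2·8.4853 = 108.0443

L=108.044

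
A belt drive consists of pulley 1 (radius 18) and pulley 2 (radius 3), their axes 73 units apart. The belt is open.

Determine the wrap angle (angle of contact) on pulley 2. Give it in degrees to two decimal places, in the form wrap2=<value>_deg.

wrap2=156.28_deg

open belt: β = asin((r2−r1)/C) = asin(-15/73) = -11.8576°
wrap1 = π − 2β = 203.7151°
wrap2 = π + 2β = 156.2849°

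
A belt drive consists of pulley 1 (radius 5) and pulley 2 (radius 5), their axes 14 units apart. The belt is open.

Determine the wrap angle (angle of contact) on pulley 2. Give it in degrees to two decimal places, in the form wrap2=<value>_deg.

open belt: β = asin((r2−r1)/C) = asin(0/14) = 0.0000°
wrap1 = π − 2β = 180.0000°
wrap2 = π + 2β = 180.0000°

wrap2=180.00_deg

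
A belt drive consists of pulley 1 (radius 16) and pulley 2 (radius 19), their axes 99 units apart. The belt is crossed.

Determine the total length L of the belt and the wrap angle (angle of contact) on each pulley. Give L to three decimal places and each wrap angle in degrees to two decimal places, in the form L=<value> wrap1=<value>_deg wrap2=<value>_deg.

L=320.463 wrap1=221.41_deg wrap2=221.41_deg

crossed belt: β = asin((r1+r2)/C) = asin(35/99) = 20.7037°
wrap1 = wrap2 = π + 2β = 221.4074°
tangent length = C·cosβ = 92.6067
L = (r1+r2)·wrap + 2·C·cosβ = 35·3.8643 + 2·92.6067 = 320.4635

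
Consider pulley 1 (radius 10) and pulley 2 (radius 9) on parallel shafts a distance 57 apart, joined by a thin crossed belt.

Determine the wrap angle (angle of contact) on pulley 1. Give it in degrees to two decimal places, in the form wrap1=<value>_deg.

crossed belt: β = asin((r1+r2)/C) = asin(19/57) = 19.4712°
wrap1 = wrap2 = π + 2β = 218.9424°

wrap1=218.94_deg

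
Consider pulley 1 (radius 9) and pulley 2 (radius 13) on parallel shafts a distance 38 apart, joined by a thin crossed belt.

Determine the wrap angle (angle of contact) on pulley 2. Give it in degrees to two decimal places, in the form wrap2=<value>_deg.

wrap2=250.75_deg

crossed belt: β = asin((r1+r2)/C) = asin(22/38) = 35.3765°
wrap1 = wrap2 = π + 2β = 250.7531°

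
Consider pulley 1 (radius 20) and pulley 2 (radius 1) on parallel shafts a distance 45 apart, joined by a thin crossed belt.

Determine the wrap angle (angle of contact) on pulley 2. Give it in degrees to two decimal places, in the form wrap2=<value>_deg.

wrap2=235.64_deg

crossed belt: β = asin((r1+r2)/C) = asin(21/45) = 27.8181°
wrap1 = wrap2 = π + 2β = 235.6363°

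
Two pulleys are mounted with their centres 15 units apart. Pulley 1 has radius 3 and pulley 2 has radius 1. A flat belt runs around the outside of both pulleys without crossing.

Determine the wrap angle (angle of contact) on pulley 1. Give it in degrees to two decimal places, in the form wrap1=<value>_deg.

open belt: β = asin((r2−r1)/C) = asin(-2/15) = -7.6623°
wrap1 = π − 2β = 195.3245°
wrap2 = π + 2β = 164.6755°

wrap1=195.32_deg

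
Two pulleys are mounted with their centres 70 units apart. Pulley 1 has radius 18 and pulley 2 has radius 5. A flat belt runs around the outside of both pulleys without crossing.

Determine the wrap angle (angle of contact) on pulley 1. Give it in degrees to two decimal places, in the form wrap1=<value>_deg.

open belt: β = asin((r2−r1)/C) = asin(-13/70) = -10.7028°
wrap1 = π − 2β = 201.4056°
wrap2 = π + 2β = 158.5944°

wrap1=201.41_deg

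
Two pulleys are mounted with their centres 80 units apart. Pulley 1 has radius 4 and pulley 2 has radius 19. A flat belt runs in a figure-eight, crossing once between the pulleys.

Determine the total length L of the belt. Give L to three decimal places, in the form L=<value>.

L=238.916

crossed belt: β = asin((r1+r2)/C) = asin(23/80) = 16.7083°
wrap1 = wrap2 = π + 2β = 213.4167°
tangent length = C·cosβ = 76.6225
L = (r1+r2)·wrap + 2·C·cosβ = 23·3.7248 + 2·76.6225 = 238.9159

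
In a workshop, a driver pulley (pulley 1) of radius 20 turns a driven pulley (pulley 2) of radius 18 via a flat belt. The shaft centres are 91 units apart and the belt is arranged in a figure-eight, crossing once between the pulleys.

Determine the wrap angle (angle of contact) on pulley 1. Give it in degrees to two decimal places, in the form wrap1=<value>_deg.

crossed belt: β = asin((r1+r2)/C) = asin(38/91) = 24.6820°
wrap1 = wrap2 = π + 2β = 229.3641°

wrap1=229.36_deg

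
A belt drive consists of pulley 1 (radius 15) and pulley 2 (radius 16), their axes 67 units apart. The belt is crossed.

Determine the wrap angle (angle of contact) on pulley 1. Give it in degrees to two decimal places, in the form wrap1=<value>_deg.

crossed belt: β = asin((r1+r2)/C) = asin(31/67) = 27.5606°
wrap1 = wrap2 = π + 2β = 235.1212°

wrap1=235.12_deg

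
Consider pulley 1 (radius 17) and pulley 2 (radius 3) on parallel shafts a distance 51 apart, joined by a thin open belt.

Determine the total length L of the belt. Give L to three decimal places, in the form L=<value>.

open belt: β = asin((r2−r1)/C) = asin(-14/51) = -15.9328°
wrap1 = π − 2β = 211.8656°
wrap2 = π + 2β = 148.1344°
tangent length = C·cosβ = 49.0408
L = r1·wrap1 + r2·wrap2 + 2·C·cosβ = 17·3.6978 + 3·2.5854 + 2·49.0408 = 168.6997

L=168.700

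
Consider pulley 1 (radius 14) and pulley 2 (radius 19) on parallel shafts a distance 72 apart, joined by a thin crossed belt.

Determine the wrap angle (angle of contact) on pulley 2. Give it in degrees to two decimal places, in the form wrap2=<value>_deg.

crossed belt: β = asin((r1+r2)/C) = asin(33/72) = 27.2796°
wrap1 = wrap2 = π + 2β = 234.5592°

wrap2=234.56_deg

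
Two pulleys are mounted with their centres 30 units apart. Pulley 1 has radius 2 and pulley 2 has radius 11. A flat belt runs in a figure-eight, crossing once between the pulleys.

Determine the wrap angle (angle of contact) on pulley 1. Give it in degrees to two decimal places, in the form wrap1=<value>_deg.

crossed belt: β = asin((r1+r2)/C) = asin(13/30) = 25.6793°
wrap1 = wrap2 = π + 2β = 231.3586°

wrap1=231.36_deg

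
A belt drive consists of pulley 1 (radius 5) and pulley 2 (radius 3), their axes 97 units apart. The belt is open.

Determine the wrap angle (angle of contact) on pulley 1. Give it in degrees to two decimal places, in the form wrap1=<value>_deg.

wrap1=182.36_deg

open belt: β = asin((r2−r1)/C) = asin(-2/97) = -1.1814°
wrap1 = π − 2β = 182.3629°
wrap2 = π + 2β = 177.6371°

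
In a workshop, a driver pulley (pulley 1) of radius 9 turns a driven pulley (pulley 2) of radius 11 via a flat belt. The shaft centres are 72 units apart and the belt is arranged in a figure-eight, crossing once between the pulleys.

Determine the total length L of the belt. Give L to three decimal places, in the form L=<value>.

L=212.424

crossed belt: β = asin((r1+r2)/C) = asin(20/72) = 16.1276°
wrap1 = wrap2 = π + 2β = 212.2552°
tangent length = C·cosβ = 69.1665
L = (r1+r2)·wrap + 2·C·cosβ = 20·3.7046 + 2·69.1665 = 212.4240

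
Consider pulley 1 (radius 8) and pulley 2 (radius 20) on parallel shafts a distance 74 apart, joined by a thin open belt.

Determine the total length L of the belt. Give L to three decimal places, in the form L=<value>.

L=237.915

open belt: β = asin((r2−r1)/C) = asin(12/74) = 9.3324°
wrap1 = π − 2β = 161.3352°
wrap2 = π + 2β = 198.6648°
tangent length = C·cosβ = 73.0205
L = r1·wrap1 + r2·wrap2 + 2·C·cosβ = 8·2.8158 + 20·3.4674 + 2·73.0205 = 237.9148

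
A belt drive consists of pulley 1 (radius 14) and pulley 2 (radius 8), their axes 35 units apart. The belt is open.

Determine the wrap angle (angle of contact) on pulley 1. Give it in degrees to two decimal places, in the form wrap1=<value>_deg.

wrap1=199.74_deg

open belt: β = asin((r2−r1)/C) = asin(-6/35) = -9.8709°
wrap1 = π − 2β = 199.7418°
wrap2 = π + 2β = 160.2582°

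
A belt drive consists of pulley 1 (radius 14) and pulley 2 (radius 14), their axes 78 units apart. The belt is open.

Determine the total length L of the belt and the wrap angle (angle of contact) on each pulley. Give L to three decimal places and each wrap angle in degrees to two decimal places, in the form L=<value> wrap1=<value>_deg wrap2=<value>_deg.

L=243.965 wrap1=180.00_deg wrap2=180.00_deg

open belt: β = asin((r2−r1)/C) = asin(0/78) = 0.0000°
wrap1 = π − 2β = 180.0000°
wrap2 = π + 2β = 180.0000°
tangent length = C·cosβ = 78.0000
L = r1·wrap1 + r2·wrap2 + 2·C·cosβ = 14·3.1416 + 14·3.1416 + 2·78.0000 = 243.9646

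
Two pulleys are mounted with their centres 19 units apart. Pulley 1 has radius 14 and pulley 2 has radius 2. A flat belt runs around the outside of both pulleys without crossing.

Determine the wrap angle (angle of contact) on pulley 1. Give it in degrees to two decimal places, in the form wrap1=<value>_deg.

wrap1=258.33_deg

open belt: β = asin((r2−r1)/C) = asin(-12/19) = -39.1667°
wrap1 = π − 2β = 258.3334°
wrap2 = π + 2β = 101.6666°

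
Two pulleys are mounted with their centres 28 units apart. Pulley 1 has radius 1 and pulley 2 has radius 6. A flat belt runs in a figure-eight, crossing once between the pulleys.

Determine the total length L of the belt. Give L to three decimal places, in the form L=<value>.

crossed belt: β = asin((r1+r2)/C) = asin(7/28) = 14.4775°
wrap1 = wrap2 = π + 2β = 208.9550°
tangent length = C·cosβ = 27.1109
L = (r1+r2)·wrap + 2·C·cosβ = 7·3.6470 + 2·27.1109 = 79.7504

L=79.750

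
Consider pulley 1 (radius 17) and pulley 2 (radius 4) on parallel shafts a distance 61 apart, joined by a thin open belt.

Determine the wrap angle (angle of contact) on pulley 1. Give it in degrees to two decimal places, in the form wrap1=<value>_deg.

wrap1=204.61_deg

open belt: β = asin((r2−r1)/C) = asin(-13/61) = -12.3049°
wrap1 = π − 2β = 204.6099°
wrap2 = π + 2β = 155.3901°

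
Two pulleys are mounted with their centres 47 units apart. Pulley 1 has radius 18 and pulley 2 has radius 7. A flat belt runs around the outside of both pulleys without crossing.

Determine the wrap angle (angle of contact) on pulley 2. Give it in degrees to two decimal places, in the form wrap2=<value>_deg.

wrap2=152.93_deg

open belt: β = asin((r2−r1)/C) = asin(-11/47) = -13.5352°
wrap1 = π − 2β = 207.0704°
wrap2 = π + 2β = 152.9296°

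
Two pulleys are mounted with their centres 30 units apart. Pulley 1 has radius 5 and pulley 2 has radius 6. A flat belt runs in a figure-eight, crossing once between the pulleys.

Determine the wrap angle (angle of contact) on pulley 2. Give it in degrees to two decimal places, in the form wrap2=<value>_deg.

wrap2=223.02_deg

crossed belt: β = asin((r1+r2)/C) = asin(11/30) = 21.5102°
wrap1 = wrap2 = π + 2β = 223.0204°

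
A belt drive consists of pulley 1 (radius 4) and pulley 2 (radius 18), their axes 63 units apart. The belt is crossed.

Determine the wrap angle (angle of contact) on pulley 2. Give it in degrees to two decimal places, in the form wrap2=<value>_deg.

wrap2=220.88_deg

crossed belt: β = asin((r1+r2)/C) = asin(22/63) = 20.4388°
wrap1 = wrap2 = π + 2β = 220.8776°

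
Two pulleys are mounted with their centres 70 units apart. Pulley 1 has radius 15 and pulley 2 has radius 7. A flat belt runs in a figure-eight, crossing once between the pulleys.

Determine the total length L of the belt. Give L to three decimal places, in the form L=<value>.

crossed belt: β = asin((r1+r2)/C) = asin(22/70) = 18.3177°
wrap1 = wrap2 = π + 2β = 216.6354°
tangent length = C·cosβ = 66.4530
L = (r1+r2)·wrap + 2·C·cosβ = 22·3.7810 + 2·66.4530 = 216.0880

L=216.088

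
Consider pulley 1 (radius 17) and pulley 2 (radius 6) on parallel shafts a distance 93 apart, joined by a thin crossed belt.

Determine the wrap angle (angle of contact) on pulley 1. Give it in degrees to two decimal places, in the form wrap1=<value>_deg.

crossed belt: β = asin((r1+r2)/C) = asin(23/93) = 14.3185°
wrap1 = wrap2 = π + 2β = 208.6370°

wrap1=208.64_deg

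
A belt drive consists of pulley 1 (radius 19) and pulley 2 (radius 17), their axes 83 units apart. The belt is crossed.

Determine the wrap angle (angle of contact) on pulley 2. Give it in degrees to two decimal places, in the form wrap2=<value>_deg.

wrap2=231.41_deg

crossed belt: β = asin((r1+r2)/C) = asin(36/83) = 25.7048°
wrap1 = wrap2 = π + 2β = 231.4096°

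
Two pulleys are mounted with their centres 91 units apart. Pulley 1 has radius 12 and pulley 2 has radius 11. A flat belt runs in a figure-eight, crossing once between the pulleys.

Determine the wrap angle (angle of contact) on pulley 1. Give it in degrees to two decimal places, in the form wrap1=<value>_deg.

crossed belt: β = asin((r1+r2)/C) = asin(23/91) = 14.6401°
wrap1 = wrap2 = π + 2β = 209.2803°

wrap1=209.28_deg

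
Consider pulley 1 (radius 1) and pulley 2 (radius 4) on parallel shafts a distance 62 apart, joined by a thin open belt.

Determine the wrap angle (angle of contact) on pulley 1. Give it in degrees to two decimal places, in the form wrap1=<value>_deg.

wrap1=174.45_deg

open belt: β = asin((r2−r1)/C) = asin(3/62) = 2.7735°
wrap1 = π − 2β = 174.4531°
wrap2 = π + 2β = 185.5469°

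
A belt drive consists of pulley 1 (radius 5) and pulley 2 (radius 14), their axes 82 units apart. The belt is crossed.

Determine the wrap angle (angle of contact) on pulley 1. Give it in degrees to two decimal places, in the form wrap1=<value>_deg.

crossed belt: β = asin((r1+r2)/C) = asin(19/82) = 13.3976°
wrap1 = wrap2 = π + 2β = 206.7952°

wrap1=206.80_deg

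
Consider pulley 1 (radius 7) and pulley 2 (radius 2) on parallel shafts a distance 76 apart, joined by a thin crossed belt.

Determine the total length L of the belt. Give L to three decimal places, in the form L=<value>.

L=181.341

crossed belt: β = asin((r1+r2)/C) = asin(9/76) = 6.8010°
wrap1 = wrap2 = π + 2β = 193.6020°
tangent length = C·cosβ = 75.4652
L = (r1+r2)·wrap + 2·C·cosβ = 9·3.3790 + 2·75.4652 = 181.3414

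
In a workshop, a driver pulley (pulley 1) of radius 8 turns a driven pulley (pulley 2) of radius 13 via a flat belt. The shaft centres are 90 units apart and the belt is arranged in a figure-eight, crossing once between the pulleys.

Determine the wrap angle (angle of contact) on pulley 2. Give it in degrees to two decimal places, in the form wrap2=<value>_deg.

crossed belt: β = asin((r1+r2)/C) = asin(21/90) = 13.4934°
wrap1 = wrap2 = π + 2β = 206.9868°

wrap2=206.99_deg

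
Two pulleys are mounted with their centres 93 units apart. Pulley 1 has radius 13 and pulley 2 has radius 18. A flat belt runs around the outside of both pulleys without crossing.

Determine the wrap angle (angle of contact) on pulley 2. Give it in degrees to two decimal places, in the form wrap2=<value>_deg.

wrap2=186.16_deg

open belt: β = asin((r2−r1)/C) = asin(5/93) = 3.0819°
wrap1 = π − 2β = 173.8362°
wrap2 = π + 2β = 186.1638°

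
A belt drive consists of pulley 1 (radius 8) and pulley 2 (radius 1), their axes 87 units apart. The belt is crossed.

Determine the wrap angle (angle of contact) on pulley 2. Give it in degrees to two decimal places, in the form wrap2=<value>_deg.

crossed belt: β = asin((r1+r2)/C) = asin(9/87) = 5.9378°
wrap1 = wrap2 = π + 2β = 191.8755°

wrap2=191.88_deg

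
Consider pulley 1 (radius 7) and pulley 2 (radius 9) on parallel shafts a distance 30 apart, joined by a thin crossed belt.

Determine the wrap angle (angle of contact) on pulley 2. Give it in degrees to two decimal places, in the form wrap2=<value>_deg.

crossed belt: β = asin((r1+r2)/C) = asin(16/30) = 32.2310°
wrap1 = wrap2 = π + 2β = 244.4619°

wrap2=244.46_deg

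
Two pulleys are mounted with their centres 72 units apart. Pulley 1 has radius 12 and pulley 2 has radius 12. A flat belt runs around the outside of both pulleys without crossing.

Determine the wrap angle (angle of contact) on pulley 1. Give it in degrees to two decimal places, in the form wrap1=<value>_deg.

wrap1=180.00_deg

open belt: β = asin((r2−r1)/C) = asin(0/72) = 0.0000°
wrap1 = π − 2β = 180.0000°
wrap2 = π + 2β = 180.0000°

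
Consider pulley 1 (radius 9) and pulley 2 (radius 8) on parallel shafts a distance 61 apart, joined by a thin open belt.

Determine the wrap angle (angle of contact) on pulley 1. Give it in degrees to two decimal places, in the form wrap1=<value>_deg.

wrap1=181.88_deg

open belt: β = asin((r2−r1)/C) = asin(-1/61) = -0.9393°
wrap1 = π − 2β = 181.8786°
wrap2 = π + 2β = 178.1214°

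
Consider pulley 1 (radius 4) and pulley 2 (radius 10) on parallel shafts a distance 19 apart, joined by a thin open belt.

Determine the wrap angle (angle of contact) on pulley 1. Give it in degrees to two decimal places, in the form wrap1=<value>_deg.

open belt: β = asin((r2−r1)/C) = asin(6/19) = 18.4085°
wrap1 = π − 2β = 143.1830°
wrap2 = π + 2β = 216.8170°

wrap1=143.18_deg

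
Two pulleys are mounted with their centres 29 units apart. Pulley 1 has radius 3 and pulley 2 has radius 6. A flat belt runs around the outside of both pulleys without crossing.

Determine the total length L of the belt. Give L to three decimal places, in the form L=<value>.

L=86.585

open belt: β = asin((r2−r1)/C) = asin(3/29) = 5.9378°
wrap1 = π − 2β = 168.1245°
wrap2 = π + 2β = 191.8755°
tangent length = C·cosβ = 28.8444
L = r1·wrap1 + r2·wrap2 + 2·C·cosβ = 3·2.9343 + 6·3.3489 + 2·28.8444 = 86.5850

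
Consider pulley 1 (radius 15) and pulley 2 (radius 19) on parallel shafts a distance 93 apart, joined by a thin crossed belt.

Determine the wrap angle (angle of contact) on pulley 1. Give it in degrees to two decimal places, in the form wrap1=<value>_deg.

wrap1=222.89_deg

crossed belt: β = asin((r1+r2)/C) = asin(34/93) = 21.4440°
wrap1 = wrap2 = π + 2β = 222.8880°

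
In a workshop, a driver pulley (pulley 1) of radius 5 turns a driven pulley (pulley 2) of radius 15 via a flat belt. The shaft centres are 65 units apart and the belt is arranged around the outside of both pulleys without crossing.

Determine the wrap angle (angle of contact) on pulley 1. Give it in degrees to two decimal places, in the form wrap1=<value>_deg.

wrap1=162.30_deg

open belt: β = asin((r2−r1)/C) = asin(10/65) = 8.8499°
wrap1 = π − 2β = 162.3002°
wrap2 = π + 2β = 197.6998°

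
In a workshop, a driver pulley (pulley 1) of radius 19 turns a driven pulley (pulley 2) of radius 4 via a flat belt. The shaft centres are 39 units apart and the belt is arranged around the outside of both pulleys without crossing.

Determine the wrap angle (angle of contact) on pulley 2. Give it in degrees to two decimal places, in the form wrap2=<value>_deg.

wrap2=134.76_deg

open belt: β = asin((r2−r1)/C) = asin(-15/39) = -22.6199°
wrap1 = π − 2β = 225.2397°
wrap2 = π + 2β = 134.7603°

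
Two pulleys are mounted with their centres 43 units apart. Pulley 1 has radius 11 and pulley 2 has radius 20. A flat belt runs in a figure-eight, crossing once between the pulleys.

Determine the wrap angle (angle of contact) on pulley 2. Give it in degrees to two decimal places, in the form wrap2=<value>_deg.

crossed belt: β = asin((r1+r2)/C) = asin(31/43) = 46.1313°
wrap1 = wrap2 = π + 2β = 272.2627°

wrap2=272.26_deg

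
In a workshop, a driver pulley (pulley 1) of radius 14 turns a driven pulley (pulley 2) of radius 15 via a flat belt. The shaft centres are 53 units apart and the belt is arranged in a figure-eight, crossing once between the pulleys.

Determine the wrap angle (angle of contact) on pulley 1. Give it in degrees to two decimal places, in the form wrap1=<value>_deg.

crossed belt: β = asin((r1+r2)/C) = asin(29/53) = 33.1731°
wrap1 = wrap2 = π + 2β = 246.3461°

wrap1=246.35_deg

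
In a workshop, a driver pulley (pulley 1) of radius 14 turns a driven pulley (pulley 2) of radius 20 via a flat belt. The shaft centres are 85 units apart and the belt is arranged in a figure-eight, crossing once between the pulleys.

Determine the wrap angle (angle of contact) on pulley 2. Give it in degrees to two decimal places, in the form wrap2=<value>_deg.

wrap2=227.16_deg

crossed belt: β = asin((r1+r2)/C) = asin(34/85) = 23.5782°
wrap1 = wrap2 = π + 2β = 227.1564°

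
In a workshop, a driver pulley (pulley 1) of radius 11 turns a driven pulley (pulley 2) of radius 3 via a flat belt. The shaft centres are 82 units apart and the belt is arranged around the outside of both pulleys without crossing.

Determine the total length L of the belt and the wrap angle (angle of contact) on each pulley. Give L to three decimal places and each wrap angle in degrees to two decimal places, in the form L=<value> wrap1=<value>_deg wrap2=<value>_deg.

L=208.763 wrap1=191.20_deg wrap2=168.80_deg

open belt: β = asin((r2−r1)/C) = asin(-8/82) = -5.5987°
wrap1 = π − 2β = 191.1975°
wrap2 = π + 2β = 168.8025°
tangent length = C·cosβ = 81.6088
L = r1·wrap1 + r2·wrap2 + 2·C·cosβ = 11·3.3370 + 3·2.9462 + 2·81.6088 = 208.7634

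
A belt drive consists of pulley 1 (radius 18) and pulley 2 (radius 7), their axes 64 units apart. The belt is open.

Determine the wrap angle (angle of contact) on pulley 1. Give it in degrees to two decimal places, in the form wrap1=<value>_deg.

wrap1=199.79_deg

open belt: β = asin((r2−r1)/C) = asin(-11/64) = -9.8969°
wrap1 = π − 2β = 199.7937°
wrap2 = π + 2β = 160.2063°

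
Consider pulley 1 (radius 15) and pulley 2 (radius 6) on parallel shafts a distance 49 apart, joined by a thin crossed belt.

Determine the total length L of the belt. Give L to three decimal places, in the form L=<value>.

L=173.119

crossed belt: β = asin((r1+r2)/C) = asin(21/49) = 25.3769°
wrap1 = wrap2 = π + 2β = 230.7539°
tangent length = C·cosβ = 44.2719
L = (r1+r2)·wrap + 2·C·cosβ = 21·4.0274 + 2·44.2719 = 173.1195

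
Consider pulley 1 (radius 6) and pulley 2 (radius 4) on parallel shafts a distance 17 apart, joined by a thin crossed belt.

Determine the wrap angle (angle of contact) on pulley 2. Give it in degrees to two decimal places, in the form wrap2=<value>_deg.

wrap2=252.06_deg

crossed belt: β = asin((r1+r2)/C) = asin(10/17) = 36.0319°
wrap1 = wrap2 = π + 2β = 252.0638°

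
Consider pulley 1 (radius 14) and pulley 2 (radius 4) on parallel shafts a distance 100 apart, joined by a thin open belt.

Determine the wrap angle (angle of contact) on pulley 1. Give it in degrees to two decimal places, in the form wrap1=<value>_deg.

open belt: β = asin((r2−r1)/C) = asin(-10/100) = -5.7392°
wrap1 = π − 2β = 191.4783°
wrap2 = π + 2β = 168.5217°

wrap1=191.48_deg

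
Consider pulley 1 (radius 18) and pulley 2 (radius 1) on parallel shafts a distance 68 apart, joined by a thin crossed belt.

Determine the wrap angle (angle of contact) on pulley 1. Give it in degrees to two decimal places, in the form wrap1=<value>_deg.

crossed belt: β = asin((r1+r2)/C) = asin(19/68) = 16.2251°
wrap1 = wrap2 = π + 2β = 212.4502°

wrap1=212.45_deg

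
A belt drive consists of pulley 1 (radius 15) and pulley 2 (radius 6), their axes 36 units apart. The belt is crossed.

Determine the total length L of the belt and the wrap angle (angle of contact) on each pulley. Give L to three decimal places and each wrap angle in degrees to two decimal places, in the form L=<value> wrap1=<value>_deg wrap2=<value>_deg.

L=150.613 wrap1=251.37_deg wrap2=251.37_deg

crossed belt: β = asin((r1+r2)/C) = asin(21/36) = 35.6853°
wrap1 = wrap2 = π + 2β = 251.3707°
tangent length = C·cosβ = 29.2404
L = (r1+r2)·wrap + 2·C·cosβ = 21·4.3872 + 2·29.2404 = 150.6129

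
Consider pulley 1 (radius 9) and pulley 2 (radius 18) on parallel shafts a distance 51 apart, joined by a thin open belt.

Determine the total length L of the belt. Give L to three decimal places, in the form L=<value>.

L=188.415

open belt: β = asin((r2−r1)/C) = asin(9/51) = 10.1642°
wrap1 = π − 2β = 159.6715°
wrap2 = π + 2β = 200.3285°
tangent length = C·cosβ = 50.1996
L = r1·wrap1 + r2·wrap2 + 2·C·cosβ = 9·2.7868 + 18·3.4964 + 2·50.1996 = 188.4154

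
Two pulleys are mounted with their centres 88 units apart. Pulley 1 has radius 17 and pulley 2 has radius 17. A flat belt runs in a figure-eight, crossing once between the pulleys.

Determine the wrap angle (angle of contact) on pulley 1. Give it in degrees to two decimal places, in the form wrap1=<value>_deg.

crossed belt: β = asin((r1+r2)/C) = asin(34/88) = 22.7284°
wrap1 = wrap2 = π + 2β = 225.4568°

wrap1=225.46_deg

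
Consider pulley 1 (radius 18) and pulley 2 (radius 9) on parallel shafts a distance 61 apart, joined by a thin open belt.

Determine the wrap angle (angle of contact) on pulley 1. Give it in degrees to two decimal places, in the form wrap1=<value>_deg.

wrap1=196.97_deg

open belt: β = asin((r2−r1)/C) = asin(-9/61) = -8.4844°
wrap1 = π − 2β = 196.9689°
wrap2 = π + 2β = 163.0311°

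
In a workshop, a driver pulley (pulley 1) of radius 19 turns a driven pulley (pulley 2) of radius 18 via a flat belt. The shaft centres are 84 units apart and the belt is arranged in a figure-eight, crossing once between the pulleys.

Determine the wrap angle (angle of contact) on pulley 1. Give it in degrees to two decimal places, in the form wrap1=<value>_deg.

crossed belt: β = asin((r1+r2)/C) = asin(37/84) = 26.1343°
wrap1 = wrap2 = π + 2β = 232.2685°

wrap1=232.27_deg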